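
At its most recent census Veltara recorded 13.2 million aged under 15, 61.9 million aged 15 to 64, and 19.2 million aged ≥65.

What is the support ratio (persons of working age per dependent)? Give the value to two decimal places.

Support ratio: 1.91

Support ratio = 61.9 / (13.2 + 19.2) = 61.9 / 32.4 = 1.91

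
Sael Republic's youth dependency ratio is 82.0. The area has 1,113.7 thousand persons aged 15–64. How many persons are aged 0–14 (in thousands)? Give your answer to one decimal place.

Youth dependency ratio = youth / working-age × 100
82.0 = Y / 1,113.7 × 100
⇒ 913.2

Aged 0–14: 913.2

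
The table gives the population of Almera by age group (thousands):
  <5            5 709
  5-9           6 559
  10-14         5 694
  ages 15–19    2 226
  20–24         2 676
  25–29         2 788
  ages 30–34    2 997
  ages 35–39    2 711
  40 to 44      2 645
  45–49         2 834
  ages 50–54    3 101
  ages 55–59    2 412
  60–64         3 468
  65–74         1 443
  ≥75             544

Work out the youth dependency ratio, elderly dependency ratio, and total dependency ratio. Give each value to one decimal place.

Youth dependency ratio: 64.5
Old-age dependency ratio: 7.1
Total dependency ratio: 71.6

0–14: 5 709 + 6 559 + 5 694 = 17 962
15–64: 2 226 + 2 676 + 2 788 + 2 997 + 2 711 + 2 645 + 2 834 + 3 101 + 2 412 + 3 468 = 27 858
65+: 1 443 + 544 = 1 987
Youth dependency ratio = 17 962 / 27 858 × 100 = 64.5
Old-age dependency ratio = 1 987 / 27 858 × 100 = 7.1
Total dependency ratio = (17 962 + 1 987) / 27 858 × 100 = 19 949 / 27 858 × 100 = 71.6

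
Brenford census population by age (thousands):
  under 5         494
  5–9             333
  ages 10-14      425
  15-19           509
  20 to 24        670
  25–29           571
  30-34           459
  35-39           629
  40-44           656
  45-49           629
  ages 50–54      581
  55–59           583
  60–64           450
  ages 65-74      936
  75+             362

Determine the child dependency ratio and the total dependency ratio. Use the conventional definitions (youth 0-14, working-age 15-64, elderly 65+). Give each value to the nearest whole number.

Youth dependency ratio: 22
Total dependency ratio: 44

0–14: 494 + 333 + 425 = 1 252
15–64: 509 + 670 + 571 + 459 + 629 + 656 + 629 + 581 + 583 + 450 = 5 737
65+: 936 + 362 = 1 298
Youth dependency ratio = 1 252 / 5 737 × 100 = 22
Total dependency ratio = (1 252 + 1 298) / 5 737 × 100 = 2 550 / 5 737 × 100 = 44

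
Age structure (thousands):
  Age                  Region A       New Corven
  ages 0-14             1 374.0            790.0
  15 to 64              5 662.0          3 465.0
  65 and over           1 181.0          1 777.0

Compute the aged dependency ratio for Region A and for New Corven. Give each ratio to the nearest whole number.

Region A: 1 181.0 / 5 662.0 × 100 = 21
New Corven: 1 777.0 / 3 465.0 × 100 = 51

Region A: 21
New Corven: 51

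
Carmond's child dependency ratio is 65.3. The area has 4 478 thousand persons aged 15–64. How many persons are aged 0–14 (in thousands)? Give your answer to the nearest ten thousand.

Aged 0–14: 2 920

Youth dependency ratio = youth / working-age × 100
65.3 = Y / 4 478 × 100
⇒ 2 920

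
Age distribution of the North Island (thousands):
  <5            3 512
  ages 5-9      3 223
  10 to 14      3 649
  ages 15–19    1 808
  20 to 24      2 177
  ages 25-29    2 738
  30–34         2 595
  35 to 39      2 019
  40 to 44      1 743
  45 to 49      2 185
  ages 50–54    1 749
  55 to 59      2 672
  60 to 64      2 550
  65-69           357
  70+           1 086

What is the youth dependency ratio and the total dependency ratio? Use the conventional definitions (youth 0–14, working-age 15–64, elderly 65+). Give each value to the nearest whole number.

0–14: 3 512 + 3 223 + 3 649 = 10 384
15–64: 1 808 + 2 177 + 2 738 + 2 595 + 2 019 + 1 743 + 2 185 + 1 749 + 2 672 + 2 550 = 22 236
65+: 357 + 1 086 = 1 443
Youth dependency ratio = 10 384 / 22 236 × 100 = 47
Total dependency ratio = (10 384 + 1 443) / 22 236 × 100 = 11 827 / 22 236 × 100 = 53

Youth dependency ratio: 47
Total dependency ratio: 53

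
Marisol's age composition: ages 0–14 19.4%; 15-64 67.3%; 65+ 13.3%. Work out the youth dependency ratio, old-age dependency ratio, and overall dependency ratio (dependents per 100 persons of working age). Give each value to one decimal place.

Youth dependency ratio = 19.4 / 67.3 × 100 = 28.8
Old-age dependency ratio = 13.3 / 67.3 × 100 = 19.8
Total dependency ratio = (19.4 + 13.3) / 67.3 × 100 = 32.7 / 67.3 × 100 = 48.6

Youth dependency ratio: 28.8
Old-age dependency ratio: 19.8
Total dependency ratio: 48.6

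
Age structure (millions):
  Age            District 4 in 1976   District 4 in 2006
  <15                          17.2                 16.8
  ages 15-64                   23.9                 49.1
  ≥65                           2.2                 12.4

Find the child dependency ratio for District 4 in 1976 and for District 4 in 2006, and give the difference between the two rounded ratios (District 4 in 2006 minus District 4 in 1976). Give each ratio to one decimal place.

District 4 in 1976: 17.2 / 23.9 × 100 = 72.0
District 4 in 2006: 16.8 / 49.1 × 100 = 34.2

District 4 in 1976: 72.0
District 4 in 2006: 34.2
Difference: -37.8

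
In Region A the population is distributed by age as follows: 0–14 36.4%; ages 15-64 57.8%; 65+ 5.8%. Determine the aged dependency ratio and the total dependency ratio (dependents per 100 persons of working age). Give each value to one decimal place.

Old-age dependency ratio: 10.0
Total dependency ratio: 73.0

Old-age dependency ratio = 5.8 / 57.8 × 100 = 10.0
Total dependency ratio = (36.4 + 5.8) / 57.8 × 100 = 42.2 / 57.8 × 100 = 73.0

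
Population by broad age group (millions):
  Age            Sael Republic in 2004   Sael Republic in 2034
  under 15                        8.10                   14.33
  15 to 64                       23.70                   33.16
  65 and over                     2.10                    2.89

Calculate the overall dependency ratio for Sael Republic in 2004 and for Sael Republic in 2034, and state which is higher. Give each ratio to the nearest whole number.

Sael Republic in 2004: (8.10 + 2.10) / 23.70 × 100 = 10.20 / 23.70 × 100 = 43
Sael Republic in 2034: (14.33 + 2.89) / 33.16 × 100 = 17.22 / 33.16 × 100 = 52

Sael Republic in 2004: 43
Sael Republic in 2034: 52
Higher: Sael Republic in 2034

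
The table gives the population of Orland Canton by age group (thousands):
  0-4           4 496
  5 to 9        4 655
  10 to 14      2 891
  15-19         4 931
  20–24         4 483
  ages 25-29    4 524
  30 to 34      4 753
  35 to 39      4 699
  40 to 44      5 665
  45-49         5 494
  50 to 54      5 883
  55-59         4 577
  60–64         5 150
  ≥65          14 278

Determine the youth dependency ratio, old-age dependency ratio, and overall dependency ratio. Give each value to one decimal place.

0–14: 4 496 + 4 655 + 2 891 = 12 042
15–64: 4 931 + 4 483 + 4 524 + 4 753 + 4 699 + 5 665 + 5 494 + 5 883 + 4 577 + 5 150 = 50 159
65+: 14 278
Youth dependency ratio = 12 042 / 50 159 × 100 = 24.0
Old-age dependency ratio = 14 278 / 50 159 × 100 = 28.5
Total dependency ratio = (12 042 + 14 278) / 50 159 × 100 = 26 320 / 50 159 × 100 = 52.5

Youth dependency ratio: 24.0
Old-age dependency ratio: 28.5
Total dependency ratio: 52.5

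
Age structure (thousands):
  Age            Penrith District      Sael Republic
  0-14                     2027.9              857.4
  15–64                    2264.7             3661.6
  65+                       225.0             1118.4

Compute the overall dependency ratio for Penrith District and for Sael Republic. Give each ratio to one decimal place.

Penrith District: (2027.9 + 225.0) / 2264.7 × 100 = 2252.9 / 2264.7 × 100 = 99.5
Sael Republic: (857.4 + 1118.4) / 3661.6 × 100 = 1975.8 / 3661.6 × 100 = 54.0

Penrith District: 99.5
Sael Republic: 54.0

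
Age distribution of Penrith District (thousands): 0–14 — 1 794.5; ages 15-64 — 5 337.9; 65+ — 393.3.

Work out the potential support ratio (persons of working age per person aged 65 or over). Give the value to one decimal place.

Potential support ratio = 5 337.9 / 393.3 = 13.6

Potential support ratio: 13.6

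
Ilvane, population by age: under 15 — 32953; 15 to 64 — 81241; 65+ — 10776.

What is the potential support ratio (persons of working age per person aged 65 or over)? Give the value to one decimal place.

Potential support ratio: 7.5

Potential support ratio = 81241 / 10776 = 7.5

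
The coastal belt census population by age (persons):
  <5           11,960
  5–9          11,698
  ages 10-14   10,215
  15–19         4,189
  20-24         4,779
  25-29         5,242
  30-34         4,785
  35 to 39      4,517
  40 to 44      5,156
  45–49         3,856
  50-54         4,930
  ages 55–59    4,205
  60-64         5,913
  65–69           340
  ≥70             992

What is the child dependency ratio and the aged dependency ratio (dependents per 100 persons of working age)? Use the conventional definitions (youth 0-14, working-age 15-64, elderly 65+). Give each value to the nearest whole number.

0–14: 11,960 + 11,698 + 10,215 = 33,873
15–64: 4,189 + 4,779 + 5,242 + 4,785 + 4,517 + 5,156 + 3,856 + 4,930 + 4,205 + 5,913 = 47,572
65+: 340 + 992 = 1,332
Youth dependency ratio = 33,873 / 47,572 × 100 = 71
Old-age dependency ratio = 1,332 / 47,572 × 100 = 3

Youth dependency ratio: 71
Old-age dependency ratio: 3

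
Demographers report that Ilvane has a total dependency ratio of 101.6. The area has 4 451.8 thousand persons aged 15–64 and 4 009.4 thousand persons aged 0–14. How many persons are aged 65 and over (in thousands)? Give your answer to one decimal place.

Total dependency ratio = (youth + elderly) / working-age × 100
101.6 = (4 009.4 + E) / 4 451.8 × 100
⇒ 513.6

Aged 65 and over: 513.6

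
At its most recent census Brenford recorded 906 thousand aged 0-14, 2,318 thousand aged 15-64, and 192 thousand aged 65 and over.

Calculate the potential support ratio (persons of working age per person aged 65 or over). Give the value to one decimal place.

Potential support ratio = 2,318 / 192 = 12.1

Potential support ratio: 12.1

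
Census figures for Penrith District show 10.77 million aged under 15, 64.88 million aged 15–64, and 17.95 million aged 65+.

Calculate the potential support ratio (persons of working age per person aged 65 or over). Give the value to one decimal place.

Potential support ratio: 3.6

Potential support ratio = 64.88 / 17.95 = 3.6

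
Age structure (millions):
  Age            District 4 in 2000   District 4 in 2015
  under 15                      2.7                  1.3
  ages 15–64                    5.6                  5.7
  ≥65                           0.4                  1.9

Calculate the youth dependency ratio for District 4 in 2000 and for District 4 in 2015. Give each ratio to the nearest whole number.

District 4 in 2000: 48
District 4 in 2015: 23

District 4 in 2000: 2.7 / 5.6 × 100 = 48
District 4 in 2015: 1.3 / 5.7 × 100 = 23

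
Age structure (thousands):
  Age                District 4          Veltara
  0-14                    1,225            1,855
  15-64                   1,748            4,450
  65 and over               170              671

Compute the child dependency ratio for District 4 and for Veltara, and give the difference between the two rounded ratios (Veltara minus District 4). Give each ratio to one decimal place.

District 4: 70.1
Veltara: 41.7
Difference: -28.4

District 4: 1,225 / 1,748 × 100 = 70.1
Veltara: 1,855 / 4,450 × 100 = 41.7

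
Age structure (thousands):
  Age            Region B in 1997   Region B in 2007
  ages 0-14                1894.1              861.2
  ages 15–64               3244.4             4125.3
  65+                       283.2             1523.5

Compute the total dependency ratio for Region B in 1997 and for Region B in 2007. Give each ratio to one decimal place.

Region B in 1997: (1894.1 + 283.2) / 3244.4 × 100 = 2177.3 / 3244.4 × 100 = 67.1
Region B in 2007: (861.2 + 1523.5) / 4125.3 × 100 = 2384.7 / 4125.3 × 100 = 57.8

Region B in 1997: 67.1
Region B in 2007: 57.8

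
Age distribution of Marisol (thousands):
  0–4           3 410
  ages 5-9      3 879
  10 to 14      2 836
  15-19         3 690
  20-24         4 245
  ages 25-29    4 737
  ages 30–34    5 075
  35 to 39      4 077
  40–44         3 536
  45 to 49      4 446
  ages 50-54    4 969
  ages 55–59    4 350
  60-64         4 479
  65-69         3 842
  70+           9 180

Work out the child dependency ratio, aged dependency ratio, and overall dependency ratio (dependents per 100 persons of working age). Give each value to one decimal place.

0–14: 3 410 + 3 879 + 2 836 = 10 125
15–64: 3 690 + 4 245 + 4 737 + 5 075 + 4 077 + 3 536 + 4 446 + 4 969 + 4 350 + 4 479 = 43 604
65+: 3 842 + 9 180 = 13 022
Youth dependency ratio = 10 125 / 43 604 × 100 = 23.2
Old-age dependency ratio = 13 022 / 43 604 × 100 = 29.9
Total dependency ratio = (10 125 + 13 022) / 43 604 × 100 = 23 147 / 43 604 × 100 = 53.1

Youth dependency ratio: 23.2
Old-age dependency ratio: 29.9
Total dependency ratio: 53.1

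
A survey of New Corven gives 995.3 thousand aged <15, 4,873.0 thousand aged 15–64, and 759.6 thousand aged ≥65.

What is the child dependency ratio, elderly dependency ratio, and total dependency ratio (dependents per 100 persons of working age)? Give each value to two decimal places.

Youth dependency ratio = 995.3 / 4,873.0 × 100 = 20.42
Old-age dependency ratio = 759.6 / 4,873.0 × 100 = 15.59
Total dependency ratio = (995.3 + 759.6) / 4,873.0 × 100 = 1,754.9 / 4,873.0 × 100 = 36.01

Youth dependency ratio: 20.42
Old-age dependency ratio: 15.59
Total dependency ratio: 36.01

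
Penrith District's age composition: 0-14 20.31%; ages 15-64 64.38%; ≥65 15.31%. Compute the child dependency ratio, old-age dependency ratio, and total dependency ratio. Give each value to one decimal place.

Youth dependency ratio: 31.5
Old-age dependency ratio: 23.8
Total dependency ratio: 55.3

Youth dependency ratio = 20.31 / 64.38 × 100 = 31.5
Old-age dependency ratio = 15.31 / 64.38 × 100 = 23.8
Total dependency ratio = (20.31 + 15.31) / 64.38 × 100 = 35.62 / 64.38 × 100 = 55.3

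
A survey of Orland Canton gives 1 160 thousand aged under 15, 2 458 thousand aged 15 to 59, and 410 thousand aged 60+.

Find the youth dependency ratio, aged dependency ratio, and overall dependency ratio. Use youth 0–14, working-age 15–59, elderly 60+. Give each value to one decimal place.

Youth dependency ratio: 47.2
Old-age dependency ratio: 16.7
Total dependency ratio: 63.9

Youth dependency ratio = 1 160 / 2 458 × 100 = 47.2
Old-age dependency ratio = 410 / 2 458 × 100 = 16.7
Total dependency ratio = (1 160 + 410) / 2 458 × 100 = 1 570 / 2 458 × 100 = 63.9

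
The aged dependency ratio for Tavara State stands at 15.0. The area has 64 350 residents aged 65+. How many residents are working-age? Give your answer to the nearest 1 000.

Working-age: 429 000

Old-age dependency ratio = elderly / working-age × 100
15.0 = 64 350 / W × 100
⇒ 429 000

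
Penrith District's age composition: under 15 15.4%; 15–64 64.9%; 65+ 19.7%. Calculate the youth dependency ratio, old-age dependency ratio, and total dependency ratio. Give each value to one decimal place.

Youth dependency ratio: 23.7
Old-age dependency ratio: 30.4
Total dependency ratio: 54.1

Youth dependency ratio = 15.4 / 64.9 × 100 = 23.7
Old-age dependency ratio = 19.7 / 64.9 × 100 = 30.4
Total dependency ratio = (15.4 + 19.7) / 64.9 × 100 = 35.1 / 64.9 × 100 = 54.1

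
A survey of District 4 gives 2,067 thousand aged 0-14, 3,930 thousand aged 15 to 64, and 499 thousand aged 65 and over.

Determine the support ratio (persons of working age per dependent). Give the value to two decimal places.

Support ratio: 1.53

Support ratio = 3,930 / (2,067 + 499) = 3,930 / 2,566 = 1.53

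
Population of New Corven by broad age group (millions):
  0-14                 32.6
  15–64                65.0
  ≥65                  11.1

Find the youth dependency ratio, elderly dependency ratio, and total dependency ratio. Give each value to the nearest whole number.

Youth dependency ratio = 32.6 / 65.0 × 100 = 50
Old-age dependency ratio = 11.1 / 65.0 × 100 = 17
Total dependency ratio = (32.6 + 11.1) / 65.0 × 100 = 43.7 / 65.0 × 100 = 67

Youth dependency ratio: 50
Old-age dependency ratio: 17
Total dependency ratio: 67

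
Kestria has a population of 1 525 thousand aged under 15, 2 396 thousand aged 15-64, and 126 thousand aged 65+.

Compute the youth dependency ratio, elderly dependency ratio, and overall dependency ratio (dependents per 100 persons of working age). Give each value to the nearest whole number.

Youth dependency ratio: 64
Old-age dependency ratio: 5
Total dependency ratio: 69

Youth dependency ratio = 1 525 / 2 396 × 100 = 64
Old-age dependency ratio = 126 / 2 396 × 100 = 5
Total dependency ratio = (1 525 + 126) / 2 396 × 100 = 1 651 / 2 396 × 100 = 69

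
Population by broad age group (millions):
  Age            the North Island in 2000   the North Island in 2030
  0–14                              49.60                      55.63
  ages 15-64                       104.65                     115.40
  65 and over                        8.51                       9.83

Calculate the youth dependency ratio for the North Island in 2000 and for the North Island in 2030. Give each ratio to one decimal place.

the North Island in 2000: 47.4
the North Island in 2030: 48.2

the North Island in 2000: 49.60 / 104.65 × 100 = 47.4
the North Island in 2030: 55.63 / 115.40 × 100 = 48.2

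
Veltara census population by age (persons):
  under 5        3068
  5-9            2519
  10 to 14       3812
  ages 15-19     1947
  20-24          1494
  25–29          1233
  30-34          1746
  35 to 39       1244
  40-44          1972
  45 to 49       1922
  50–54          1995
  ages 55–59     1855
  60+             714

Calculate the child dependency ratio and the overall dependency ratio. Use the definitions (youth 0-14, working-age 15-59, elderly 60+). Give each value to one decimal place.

0–14: 3068 + 2519 + 3812 = 9399
15–59: 1947 + 1494 + 1233 + 1746 + 1244 + 1972 + 1922 + 1995 + 1855 = 15408
60+: 714
Youth dependency ratio = 9399 / 15408 × 100 = 61.0
Total dependency ratio = (9399 + 714) / 15408 × 100 = 10113 / 15408 × 100 = 65.6

Youth dependency ratio: 61.0
Total dependency ratio: 65.6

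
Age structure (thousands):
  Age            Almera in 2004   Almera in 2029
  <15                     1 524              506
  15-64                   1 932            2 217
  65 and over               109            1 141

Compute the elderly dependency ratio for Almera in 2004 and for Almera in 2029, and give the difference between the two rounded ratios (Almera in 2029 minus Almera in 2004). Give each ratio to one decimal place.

Almera in 2004: 109 / 1 932 × 100 = 5.6
Almera in 2029: 1 141 / 2 217 × 100 = 51.5

Almera in 2004: 5.6
Almera in 2029: 51.5
Difference: +45.9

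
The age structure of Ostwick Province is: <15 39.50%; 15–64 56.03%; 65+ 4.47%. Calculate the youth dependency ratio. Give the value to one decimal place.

Youth dependency ratio = 39.50 / 56.03 × 100 = 70.5

Youth dependency ratio: 70.5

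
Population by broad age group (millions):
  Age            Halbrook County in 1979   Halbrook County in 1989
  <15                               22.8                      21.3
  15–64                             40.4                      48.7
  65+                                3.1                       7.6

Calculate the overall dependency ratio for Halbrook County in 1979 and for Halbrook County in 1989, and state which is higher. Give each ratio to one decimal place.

Halbrook County in 1979: 64.1
Halbrook County in 1989: 59.3
Higher: Halbrook County in 1979

Halbrook County in 1979: (22.8 + 3.1) / 40.4 × 100 = 25.9 / 40.4 × 100 = 64.1
Halbrook County in 1989: (21.3 + 7.6) / 48.7 × 100 = 28.9 / 48.7 × 100 = 59.3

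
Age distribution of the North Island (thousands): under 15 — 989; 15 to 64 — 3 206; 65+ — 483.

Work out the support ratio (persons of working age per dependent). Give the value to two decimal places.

Support ratio = 3 206 / (989 + 483) = 3 206 / 1 472 = 2.18

Support ratio: 2.18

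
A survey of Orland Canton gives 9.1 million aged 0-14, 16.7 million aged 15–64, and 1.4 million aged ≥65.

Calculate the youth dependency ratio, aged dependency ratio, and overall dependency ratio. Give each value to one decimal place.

Youth dependency ratio = 9.1 / 16.7 × 100 = 54.5
Old-age dependency ratio = 1.4 / 16.7 × 100 = 8.4
Total dependency ratio = (9.1 + 1.4) / 16.7 × 100 = 10.5 / 16.7 × 100 = 62.9

Youth dependency ratio: 54.5
Old-age dependency ratio: 8.4
Total dependency ratio: 62.9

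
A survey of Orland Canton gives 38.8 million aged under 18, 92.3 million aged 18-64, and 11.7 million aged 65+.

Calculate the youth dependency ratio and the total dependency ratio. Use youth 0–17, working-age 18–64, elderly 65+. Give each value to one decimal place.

Youth dependency ratio = 38.8 / 92.3 × 100 = 42.0
Total dependency ratio = (38.8 + 11.7) / 92.3 × 100 = 50.5 / 92.3 × 100 = 54.7

Youth dependency ratio: 42.0
Total dependency ratio: 54.7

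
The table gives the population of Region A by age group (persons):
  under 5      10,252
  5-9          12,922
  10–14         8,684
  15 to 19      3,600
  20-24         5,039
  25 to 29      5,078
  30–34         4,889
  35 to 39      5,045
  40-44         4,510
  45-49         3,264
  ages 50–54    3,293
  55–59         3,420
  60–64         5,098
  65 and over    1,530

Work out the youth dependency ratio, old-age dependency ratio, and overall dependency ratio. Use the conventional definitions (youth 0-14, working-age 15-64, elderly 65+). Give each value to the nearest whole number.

Youth dependency ratio: 74
Old-age dependency ratio: 4
Total dependency ratio: 77

0–14: 10,252 + 12,922 + 8,684 = 31,858
15–64: 3,600 + 5,039 + 5,078 + 4,889 + 5,045 + 4,510 + 3,264 + 3,293 + 3,420 + 5,098 = 43,236
65+: 1,530
Youth dependency ratio = 31,858 / 43,236 × 100 = 74
Old-age dependency ratio = 1,530 / 43,236 × 100 = 4
Total dependency ratio = (31,858 + 1,530) / 43,236 × 100 = 33,388 / 43,236 × 100 = 77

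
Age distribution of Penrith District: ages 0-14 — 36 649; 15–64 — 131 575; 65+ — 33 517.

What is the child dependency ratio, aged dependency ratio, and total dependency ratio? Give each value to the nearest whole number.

Youth dependency ratio = 36 649 / 131 575 × 100 = 28
Old-age dependency ratio = 33 517 / 131 575 × 100 = 25
Total dependency ratio = (36 649 + 33 517) / 131 575 × 100 = 70 166 / 131 575 × 100 = 53

Youth dependency ratio: 28
Old-age dependency ratio: 25
Total dependency ratio: 53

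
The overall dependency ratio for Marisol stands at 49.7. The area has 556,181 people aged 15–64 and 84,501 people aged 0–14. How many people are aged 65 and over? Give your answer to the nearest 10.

Total dependency ratio = (youth + elderly) / working-age × 100
49.7 = (84,501 + E) / 556,181 × 100
⇒ 191,920

Aged 65 and over: 191,920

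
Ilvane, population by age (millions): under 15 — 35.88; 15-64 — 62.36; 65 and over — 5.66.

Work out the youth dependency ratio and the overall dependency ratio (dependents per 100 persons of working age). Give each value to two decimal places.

Youth dependency ratio: 57.54
Total dependency ratio: 66.61

Youth dependency ratio = 35.88 / 62.36 × 100 = 57.54
Total dependency ratio = (35.88 + 5.66) / 62.36 × 100 = 41.54 / 62.36 × 100 = 66.61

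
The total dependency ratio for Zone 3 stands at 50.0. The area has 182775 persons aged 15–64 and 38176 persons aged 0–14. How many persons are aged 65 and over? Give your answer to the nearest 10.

Aged 65 and over: 53210

Total dependency ratio = (youth + elderly) / working-age × 100
50.0 = (38176 + E) / 182775 × 100
⇒ 53210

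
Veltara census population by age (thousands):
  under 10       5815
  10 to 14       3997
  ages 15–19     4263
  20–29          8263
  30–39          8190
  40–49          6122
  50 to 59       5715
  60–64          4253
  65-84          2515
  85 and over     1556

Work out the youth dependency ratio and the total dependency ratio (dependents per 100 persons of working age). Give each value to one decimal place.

Youth dependency ratio: 26.7
Total dependency ratio: 37.7

0–14: 5815 + 3997 = 9812
15–64: 4263 + 8263 + 8190 + 6122 + 5715 + 4253 = 36806
65+: 2515 + 1556 = 4071
Youth dependency ratio = 9812 / 36806 × 100 = 26.7
Total dependency ratio = (9812 + 4071) / 36806 × 100 = 13883 / 36806 × 100 = 37.7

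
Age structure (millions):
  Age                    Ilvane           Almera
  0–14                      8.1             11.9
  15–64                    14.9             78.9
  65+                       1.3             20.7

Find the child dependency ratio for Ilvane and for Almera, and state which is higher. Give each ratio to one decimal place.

Ilvane: 54.4
Almera: 15.1
Higher: Ilvane

Ilvane: 8.1 / 14.9 × 100 = 54.4
Almera: 11.9 / 78.9 × 100 = 15.1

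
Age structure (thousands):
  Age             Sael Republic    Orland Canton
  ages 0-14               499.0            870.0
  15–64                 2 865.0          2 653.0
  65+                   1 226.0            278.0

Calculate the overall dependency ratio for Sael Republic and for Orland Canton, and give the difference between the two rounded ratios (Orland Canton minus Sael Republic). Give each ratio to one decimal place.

Sael Republic: (499.0 + 1 226.0) / 2 865.0 × 100 = 1 725.0 / 2 865.0 × 100 = 60.2
Orland Canton: (870.0 + 278.0) / 2 653.0 × 100 = 1 148.0 / 2 653.0 × 100 = 43.3

Sael Republic: 60.2
Orland Canton: 43.3
Difference: -16.9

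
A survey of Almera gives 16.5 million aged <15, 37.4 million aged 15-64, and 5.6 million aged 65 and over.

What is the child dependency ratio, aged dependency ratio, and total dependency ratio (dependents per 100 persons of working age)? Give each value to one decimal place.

Youth dependency ratio = 16.5 / 37.4 × 100 = 44.1
Old-age dependency ratio = 5.6 / 37.4 × 100 = 15.0
Total dependency ratio = (16.5 + 5.6) / 37.4 × 100 = 22.1 / 37.4 × 100 = 59.1

Youth dependency ratio: 44.1
Old-age dependency ratio: 15.0
Total dependency ratio: 59.1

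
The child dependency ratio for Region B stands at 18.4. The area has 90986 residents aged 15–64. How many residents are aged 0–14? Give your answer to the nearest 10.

Aged 0–14: 16740

Youth dependency ratio = youth / working-age × 100
18.4 = Y / 90986 × 100
⇒ 16740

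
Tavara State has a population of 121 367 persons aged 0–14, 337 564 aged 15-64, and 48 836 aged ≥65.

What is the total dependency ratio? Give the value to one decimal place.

Total dependency ratio = (121 367 + 48 836) / 337 564 × 100 = 170 203 / 337 564 × 100 = 50.4

Total dependency ratio: 50.4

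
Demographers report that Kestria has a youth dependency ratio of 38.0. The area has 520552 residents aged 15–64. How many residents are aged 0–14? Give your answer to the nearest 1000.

Youth dependency ratio = youth / working-age × 100
38.0 = Y / 520552 × 100
⇒ 198000

Aged 0–14: 198000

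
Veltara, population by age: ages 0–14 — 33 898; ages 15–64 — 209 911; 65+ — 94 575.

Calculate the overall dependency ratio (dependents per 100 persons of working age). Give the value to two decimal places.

Total dependency ratio: 61.20

Total dependency ratio = (33 898 + 94 575) / 209 911 × 100 = 128 473 / 209 911 × 100 = 61.20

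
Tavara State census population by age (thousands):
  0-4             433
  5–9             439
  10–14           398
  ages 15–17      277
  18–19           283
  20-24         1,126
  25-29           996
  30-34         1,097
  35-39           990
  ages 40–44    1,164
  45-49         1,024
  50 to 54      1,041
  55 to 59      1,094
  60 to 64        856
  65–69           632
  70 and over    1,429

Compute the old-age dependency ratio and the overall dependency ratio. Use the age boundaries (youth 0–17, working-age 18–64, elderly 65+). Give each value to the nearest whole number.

0–17: 433 + 439 + 398 + 277 = 1,547
18–64: 283 + 1,126 + 996 + 1,097 + 990 + 1,164 + 1,024 + 1,041 + 1,094 + 856 = 9,671
65+: 632 + 1,429 = 2,061
Old-age dependency ratio = 2,061 / 9,671 × 100 = 21
Total dependency ratio = (1,547 + 2,061) / 9,671 × 100 = 3,608 / 9,671 × 100 = 37

Old-age dependency ratio: 21
Total dependency ratio: 37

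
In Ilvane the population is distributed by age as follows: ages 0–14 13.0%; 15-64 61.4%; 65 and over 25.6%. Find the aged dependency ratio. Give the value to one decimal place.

Old-age dependency ratio = 25.6 / 61.4 × 100 = 41.7

Old-age dependency ratio: 41.7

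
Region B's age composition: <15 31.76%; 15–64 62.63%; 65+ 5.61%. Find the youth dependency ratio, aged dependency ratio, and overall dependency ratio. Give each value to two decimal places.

Youth dependency ratio: 50.71
Old-age dependency ratio: 8.96
Total dependency ratio: 59.67

Youth dependency ratio = 31.76 / 62.63 × 100 = 50.71
Old-age dependency ratio = 5.61 / 62.63 × 100 = 8.96
Total dependency ratio = (31.76 + 5.61) / 62.63 × 100 = 37.37 / 62.63 × 100 = 59.67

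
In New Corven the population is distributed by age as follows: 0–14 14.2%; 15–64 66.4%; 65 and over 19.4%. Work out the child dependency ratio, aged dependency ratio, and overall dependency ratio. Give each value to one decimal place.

Youth dependency ratio: 21.4
Old-age dependency ratio: 29.2
Total dependency ratio: 50.6

Youth dependency ratio = 14.2 / 66.4 × 100 = 21.4
Old-age dependency ratio = 19.4 / 66.4 × 100 = 29.2
Total dependency ratio = (14.2 + 19.4) / 66.4 × 100 = 33.6 / 66.4 × 100 = 50.6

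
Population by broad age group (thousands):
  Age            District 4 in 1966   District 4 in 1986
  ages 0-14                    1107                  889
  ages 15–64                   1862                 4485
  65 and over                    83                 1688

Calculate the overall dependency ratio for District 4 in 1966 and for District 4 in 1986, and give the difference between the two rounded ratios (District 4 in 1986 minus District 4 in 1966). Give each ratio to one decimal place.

District 4 in 1966: (1107 + 83) / 1862 × 100 = 1190 / 1862 × 100 = 63.9
District 4 in 1986: (889 + 1688) / 4485 × 100 = 2577 / 4485 × 100 = 57.5

District 4 in 1966: 63.9
District 4 in 1986: 57.5
Difference: -6.4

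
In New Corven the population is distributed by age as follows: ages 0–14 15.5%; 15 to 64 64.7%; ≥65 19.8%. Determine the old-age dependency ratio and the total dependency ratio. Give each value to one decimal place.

Old-age dependency ratio = 19.8 / 64.7 × 100 = 30.6
Total dependency ratio = (15.5 + 19.8) / 64.7 × 100 = 35.3 / 64.7 × 100 = 54.6

Old-age dependency ratio: 30.6
Total dependency ratio: 54.6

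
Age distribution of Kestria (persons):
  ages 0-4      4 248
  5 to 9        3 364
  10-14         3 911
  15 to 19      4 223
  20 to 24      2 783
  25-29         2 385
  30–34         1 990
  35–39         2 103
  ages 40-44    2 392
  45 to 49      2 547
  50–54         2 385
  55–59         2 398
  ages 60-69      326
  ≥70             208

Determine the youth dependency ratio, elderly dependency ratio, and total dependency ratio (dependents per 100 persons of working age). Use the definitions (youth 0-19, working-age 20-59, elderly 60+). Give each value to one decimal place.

Youth dependency ratio: 82.9
Old-age dependency ratio: 2.8
Total dependency ratio: 85.8

0–19: 4 248 + 3 364 + 3 911 + 4 223 = 15 746
20–59: 2 783 + 2 385 + 1 990 + 2 103 + 2 392 + 2 547 + 2 385 + 2 398 = 18 983
60+: 326 + 208 = 534
Youth dependency ratio = 15 746 / 18 983 × 100 = 82.9
Old-age dependency ratio = 534 / 18 983 × 100 = 2.8
Total dependency ratio = (15 746 + 534) / 18 983 × 100 = 16 280 / 18 983 × 100 = 85.8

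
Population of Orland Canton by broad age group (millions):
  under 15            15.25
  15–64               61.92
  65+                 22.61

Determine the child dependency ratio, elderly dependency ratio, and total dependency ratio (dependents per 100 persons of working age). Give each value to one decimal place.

Youth dependency ratio = 15.25 / 61.92 × 100 = 24.6
Old-age dependency ratio = 22.61 / 61.92 × 100 = 36.5
Total dependency ratio = (15.25 + 22.61) / 61.92 × 100 = 37.86 / 61.92 × 100 = 61.1

Youth dependency ratio: 24.6
Old-age dependency ratio: 36.5
Total dependency ratio: 61.1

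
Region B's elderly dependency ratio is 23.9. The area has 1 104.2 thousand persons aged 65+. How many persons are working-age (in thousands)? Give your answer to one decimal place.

Working-age: 4 620.1

Old-age dependency ratio = elderly / working-age × 100
23.9 = 1 104.2 / W × 100
⇒ 4 620.1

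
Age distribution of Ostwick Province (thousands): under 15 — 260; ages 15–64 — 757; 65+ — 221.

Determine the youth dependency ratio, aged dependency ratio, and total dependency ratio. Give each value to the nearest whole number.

Youth dependency ratio = 260 / 757 × 100 = 34
Old-age dependency ratio = 221 / 757 × 100 = 29
Total dependency ratio = (260 + 221) / 757 × 100 = 481 / 757 × 100 = 64

Youth dependency ratio: 34
Old-age dependency ratio: 29
Total dependency ratio: 64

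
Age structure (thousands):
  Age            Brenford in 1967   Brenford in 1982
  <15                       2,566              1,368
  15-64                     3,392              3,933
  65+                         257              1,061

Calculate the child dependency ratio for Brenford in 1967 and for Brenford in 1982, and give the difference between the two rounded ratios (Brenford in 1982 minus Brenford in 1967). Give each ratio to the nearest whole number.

Brenford in 1967: 2,566 / 3,392 × 100 = 76
Brenford in 1982: 1,368 / 3,933 × 100 = 35

Brenford in 1967: 76
Brenford in 1982: 35
Difference: -41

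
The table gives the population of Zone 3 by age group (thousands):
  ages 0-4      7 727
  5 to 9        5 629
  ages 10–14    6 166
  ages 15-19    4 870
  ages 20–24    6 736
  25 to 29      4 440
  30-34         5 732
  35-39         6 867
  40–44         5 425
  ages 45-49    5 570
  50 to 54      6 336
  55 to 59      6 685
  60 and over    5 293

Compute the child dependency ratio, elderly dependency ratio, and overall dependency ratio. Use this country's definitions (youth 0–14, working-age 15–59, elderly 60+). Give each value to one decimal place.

Youth dependency ratio: 37.1
Old-age dependency ratio: 10.1
Total dependency ratio: 47.1

0–14: 7 727 + 5 629 + 6 166 = 19 522
15–59: 4 870 + 6 736 + 4 440 + 5 732 + 6 867 + 5 425 + 5 570 + 6 336 + 6 685 = 52 661
60+: 5 293
Youth dependency ratio = 19 522 / 52 661 × 100 = 37.1
Old-age dependency ratio = 5 293 / 52 661 × 100 = 10.1
Total dependency ratio = (19 522 + 5 293) / 52 661 × 100 = 24 815 / 52 661 × 100 = 47.1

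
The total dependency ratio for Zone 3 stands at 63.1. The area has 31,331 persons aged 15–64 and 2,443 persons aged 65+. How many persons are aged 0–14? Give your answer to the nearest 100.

Aged 0–14: 17,300

Total dependency ratio = (youth + elderly) / working-age × 100
63.1 = (Y + 2,443) / 31,331 × 100
⇒ 17,300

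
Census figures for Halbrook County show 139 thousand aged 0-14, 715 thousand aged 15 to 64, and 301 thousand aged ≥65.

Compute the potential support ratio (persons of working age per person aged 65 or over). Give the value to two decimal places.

Potential support ratio: 2.38

Potential support ratio = 715 / 301 = 2.38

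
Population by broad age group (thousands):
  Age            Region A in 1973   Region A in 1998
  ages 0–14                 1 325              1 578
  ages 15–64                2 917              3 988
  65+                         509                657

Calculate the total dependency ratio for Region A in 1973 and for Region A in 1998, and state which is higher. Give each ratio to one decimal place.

Region A in 1973: 62.9
Region A in 1998: 56.0
Higher: Region A in 1973

Region A in 1973: (1 325 + 509) / 2 917 × 100 = 1 834 / 2 917 × 100 = 62.9
Region A in 1998: (1 578 + 657) / 3 988 × 100 = 2 235 / 3 988 × 100 = 56.0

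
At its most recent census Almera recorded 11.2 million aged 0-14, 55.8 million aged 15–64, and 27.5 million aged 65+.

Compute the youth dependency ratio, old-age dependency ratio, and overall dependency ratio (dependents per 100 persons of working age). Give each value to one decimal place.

Youth dependency ratio = 11.2 / 55.8 × 100 = 20.1
Old-age dependency ratio = 27.5 / 55.8 × 100 = 49.3
Total dependency ratio = (11.2 + 27.5) / 55.8 × 100 = 38.7 / 55.8 × 100 = 69.4

Youth dependency ratio: 20.1
Old-age dependency ratio: 49.3
Total dependency ratio: 69.4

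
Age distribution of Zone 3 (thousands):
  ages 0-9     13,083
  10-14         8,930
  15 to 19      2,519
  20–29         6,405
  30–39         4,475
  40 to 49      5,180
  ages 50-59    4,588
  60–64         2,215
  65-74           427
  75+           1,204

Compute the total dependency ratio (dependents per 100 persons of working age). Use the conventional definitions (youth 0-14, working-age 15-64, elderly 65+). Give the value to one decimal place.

0–14: 13,083 + 8,930 = 22,013
15–64: 2,519 + 6,405 + 4,475 + 5,180 + 4,588 + 2,215 = 25,382
65+: 427 + 1,204 = 1,631
Total dependency ratio = (22,013 + 1,631) / 25,382 × 100 = 23,644 / 25,382 × 100 = 93.2

Total dependency ratio: 93.2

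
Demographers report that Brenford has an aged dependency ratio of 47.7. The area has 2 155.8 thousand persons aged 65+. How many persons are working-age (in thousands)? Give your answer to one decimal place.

Working-age: 4 519.5

Old-age dependency ratio = elderly / working-age × 100
47.7 = 2 155.8 / W × 100
⇒ 4 519.5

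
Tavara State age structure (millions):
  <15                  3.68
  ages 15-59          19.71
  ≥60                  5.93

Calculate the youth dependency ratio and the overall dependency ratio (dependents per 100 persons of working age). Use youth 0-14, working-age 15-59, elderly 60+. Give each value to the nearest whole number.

Youth dependency ratio = 3.68 / 19.71 × 100 = 19
Total dependency ratio = (3.68 + 5.93) / 19.71 × 100 = 9.61 / 19.71 × 100 = 49

Youth dependency ratio: 19
Total dependency ratio: 49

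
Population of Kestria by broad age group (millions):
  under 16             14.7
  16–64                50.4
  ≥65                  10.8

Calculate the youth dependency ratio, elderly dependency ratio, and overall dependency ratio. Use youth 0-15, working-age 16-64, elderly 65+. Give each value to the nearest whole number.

Youth dependency ratio: 29
Old-age dependency ratio: 21
Total dependency ratio: 51

Youth dependency ratio = 14.7 / 50.4 × 100 = 29
Old-age dependency ratio = 10.8 / 50.4 × 100 = 21
Total dependency ratio = (14.7 + 10.8) / 50.4 × 100 = 25.5 / 50.4 × 100 = 51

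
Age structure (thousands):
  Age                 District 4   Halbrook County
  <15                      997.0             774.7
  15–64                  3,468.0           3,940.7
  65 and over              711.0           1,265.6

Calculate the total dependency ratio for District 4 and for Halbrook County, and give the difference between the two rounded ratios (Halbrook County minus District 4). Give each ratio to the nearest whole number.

District 4: (997.0 + 711.0) / 3,468.0 × 100 = 1,708.0 / 3,468.0 × 100 = 49
Halbrook County: (774.7 + 1,265.6) / 3,940.7 × 100 = 2,040.3 / 3,940.7 × 100 = 52

District 4: 49
Halbrook County: 52
Difference: +3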